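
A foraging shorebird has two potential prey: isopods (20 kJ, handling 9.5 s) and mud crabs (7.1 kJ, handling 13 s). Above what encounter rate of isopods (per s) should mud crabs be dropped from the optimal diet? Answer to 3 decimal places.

0.037 per s

Drop mud crabs once their profitability E₂/h₂ falls below the rate achievable on isopods alone: E₂/h₂ = λE₁/(1 + λh₁).
Solve for λ: λE₁h₂ = E₂(1 + λh₁) → λ(E₁h₂ − E₂h₁) = E₂ → λ = E₂/(E₁h₂ − E₂h₁).
λ = 7.1/(20×13 − 7.1×9.5) = 7.1/192.6 = 0.03687 per s.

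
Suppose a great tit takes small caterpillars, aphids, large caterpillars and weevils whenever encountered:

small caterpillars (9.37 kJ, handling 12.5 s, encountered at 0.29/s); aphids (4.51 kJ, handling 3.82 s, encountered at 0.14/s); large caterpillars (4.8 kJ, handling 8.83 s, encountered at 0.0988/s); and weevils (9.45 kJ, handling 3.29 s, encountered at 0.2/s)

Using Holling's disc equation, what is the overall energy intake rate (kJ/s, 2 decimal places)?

R = (0.29×9.37 + 0.14×4.51 + 0.0988×4.8 + 0.2×9.45) / (1 + 0.29×12.5 + 0.14×3.82 + 0.0988×8.83 + 0.2×3.29) = 5.713/6.69 = 0.8539 kJ/s.

0.85 kJ/s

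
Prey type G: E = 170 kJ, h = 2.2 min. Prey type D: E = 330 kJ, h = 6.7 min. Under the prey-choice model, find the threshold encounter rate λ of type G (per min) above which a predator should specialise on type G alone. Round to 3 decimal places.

0.799 per min

Drop type D once their profitability E₂/h₂ falls below the rate achievable on type G alone: E₂/h₂ = λE₁/(1 + λh₁).
Solve for λ: λE₁h₂ = E₂(1 + λh₁) → λ(E₁h₂ − E₂h₁) = E₂ → λ = E₂/(E₁h₂ − E₂h₁).
λ = 330/(170×6.7 − 330×2.2) = 330/413 = 0.799 per min.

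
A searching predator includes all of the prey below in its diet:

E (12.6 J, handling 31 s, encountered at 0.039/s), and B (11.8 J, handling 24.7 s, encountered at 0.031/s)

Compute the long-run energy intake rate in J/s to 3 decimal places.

R = Σλ_iE_i / (1 + Σλ_ih_i)
Numerator: 0.039×12.6 + 0.031×11.8 = 0.8572
Denominator: 1 + 0.039×31 + 0.031×24.7 = 2.975
R = 0.8572/2.975 = 0.2882 J/s

0.288 J/s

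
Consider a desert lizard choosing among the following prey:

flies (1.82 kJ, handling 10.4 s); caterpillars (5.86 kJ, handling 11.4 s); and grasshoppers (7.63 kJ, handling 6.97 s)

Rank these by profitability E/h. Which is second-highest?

Profitability E/h (kJ/s): flies = 1.82/10.4 = 0.175, caterpillars = 5.86/11.4 = 0.514, grasshoppers = 7.63/6.97 = 1.09.
Ranked: grasshoppers > caterpillars > flies.

caterpillars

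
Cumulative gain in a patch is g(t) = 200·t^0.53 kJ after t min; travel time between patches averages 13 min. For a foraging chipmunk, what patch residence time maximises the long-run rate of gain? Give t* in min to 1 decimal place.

14.7 min

Maximise g(t)/(T+t): set derivative to zero → g'(t)(T+t) = g(t).
g'(t) = 0.53·200·t^-0.47. Setting 0.53·200·t^-0.47 = 200·t^0.53/(13+t) gives 0.53(13+t) = t, so 0.47·t = 0.53×13.
t* = 0.53×13/0.47 = 14.66 min.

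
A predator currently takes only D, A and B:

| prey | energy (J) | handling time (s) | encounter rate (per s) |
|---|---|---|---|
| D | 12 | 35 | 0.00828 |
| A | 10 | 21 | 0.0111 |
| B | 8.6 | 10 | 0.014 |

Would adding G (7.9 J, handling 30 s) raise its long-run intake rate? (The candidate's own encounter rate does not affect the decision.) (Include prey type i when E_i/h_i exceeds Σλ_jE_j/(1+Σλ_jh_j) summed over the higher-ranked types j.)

Yes

Intake rate on the current diet: R = (0.00828×12 + 0.0111×10 + 0.014×8.6) / (1 + 0.00828×35 + 0.0111×21 + 0.014×10) = 0.3308/1.663 = 0.1989 J/s.
G: E/h = 7.9/30 = 0.2633 J/s.
Since 0.2633 > R, including G increases the long-run rate.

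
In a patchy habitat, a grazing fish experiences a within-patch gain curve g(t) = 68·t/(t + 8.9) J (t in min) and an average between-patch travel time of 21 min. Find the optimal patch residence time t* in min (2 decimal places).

Maximise g(t)/(T+t): set derivative to zero → g'(t)(T+t) = g(t).
g'(t) = 68·8.9/(t + 8.9)². Setting 68·8.9/(t+8.9)² = 68t/[(t+8.9)(21+t)] gives 8.9(21+t) = t(t+8.9), so t² = 8.9×21 = 186.9.
t* = √186.9 = 13.67 min.

13.67 min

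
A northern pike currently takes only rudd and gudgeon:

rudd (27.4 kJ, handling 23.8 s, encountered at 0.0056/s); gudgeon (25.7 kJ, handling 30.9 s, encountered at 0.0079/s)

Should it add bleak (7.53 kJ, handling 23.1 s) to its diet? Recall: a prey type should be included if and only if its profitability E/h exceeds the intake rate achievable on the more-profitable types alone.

Yes

Current rate: (0.0056×27.4 + 0.0079×25.7)/(1 + 0.0056×23.8 + 0.0079×30.9) = 0.2588 kJ/s.
Profitability of bleak: 7.53/23.1 = 0.326 kJ/s.
Since 0.326 > R, including bleak increases the long-run rate.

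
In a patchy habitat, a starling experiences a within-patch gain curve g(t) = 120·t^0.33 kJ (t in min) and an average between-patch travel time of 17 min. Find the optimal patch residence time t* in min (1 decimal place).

8.4 min

Optimal t* satisfies g'(t*) = g(t*)/(T + t*).
g'(t) = 0.33·120·t^-0.67. Setting 0.33·120·t^-0.67 = 120·t^0.33/(17+t) gives 0.33(17+t) = t, so 0.67·t = 0.33×17.
t* = 0.33×17/0.67 = 8.373 min.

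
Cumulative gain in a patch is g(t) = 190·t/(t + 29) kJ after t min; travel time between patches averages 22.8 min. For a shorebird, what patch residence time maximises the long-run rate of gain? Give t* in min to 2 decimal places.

By the marginal value theorem, leave when the instantaneous gain rate g'(t) equals the habitat-wide average g(t)/(T + t).
g'(t) = 190·29/(t + 29)². Setting 190·29/(t+29)² = 190t/[(t+29)(22.8+t)] gives 29(22.8+t) = t(t+29), so t² = 29×22.8 = 661.2.
t* = √661.2 = 25.71 min.

25.71 min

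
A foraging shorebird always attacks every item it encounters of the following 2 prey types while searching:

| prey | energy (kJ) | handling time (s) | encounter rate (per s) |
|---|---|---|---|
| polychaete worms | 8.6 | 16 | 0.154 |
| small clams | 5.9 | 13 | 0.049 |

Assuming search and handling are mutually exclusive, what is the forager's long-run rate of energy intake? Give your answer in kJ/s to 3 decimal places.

R = Σλ_iE_i / (1 + Σλ_ih_i)
Numerator: 0.154×8.6 + 0.049×5.9 = 1.614
Denominator: 1 + 0.154×16 + 0.049×13 = 4.101
R = 1.614/4.101 = 0.3934 kJ/s

0.393 kJ/s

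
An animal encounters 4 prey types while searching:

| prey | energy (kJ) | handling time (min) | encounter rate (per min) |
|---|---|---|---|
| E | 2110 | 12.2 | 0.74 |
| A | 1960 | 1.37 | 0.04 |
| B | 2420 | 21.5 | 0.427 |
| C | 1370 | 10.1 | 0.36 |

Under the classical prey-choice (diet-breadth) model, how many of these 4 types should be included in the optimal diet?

E/h in descending order: A 1.43e+03, E 173, C 136, B 113 kJ/min. The optimal diet is the largest prefix of this list for which every included type satisfies E_i/h_i > R on the types above it.
Rate on top 1: 74.33. E: 173 > 74.33 → include.
Rate on top 2: 162.6. C: 136 < 162.6 → exclude; stop.
Optimal diet: A, E — 2 of 4 types.

2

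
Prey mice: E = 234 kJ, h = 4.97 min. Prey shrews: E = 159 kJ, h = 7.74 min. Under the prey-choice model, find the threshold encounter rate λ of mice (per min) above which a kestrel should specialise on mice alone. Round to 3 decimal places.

The zero-one rule: include shrews iff E₂/h₂ > λE₁/(1+λh₁). Equality gives the switch point.
λE₁h₂ = E₂ + λE₂h₁ ⇒ λ = E₂/(E₁h₂ − E₂h₁) = 159/(1811 − 790.2) = 0.1557 per min.

0.156 per min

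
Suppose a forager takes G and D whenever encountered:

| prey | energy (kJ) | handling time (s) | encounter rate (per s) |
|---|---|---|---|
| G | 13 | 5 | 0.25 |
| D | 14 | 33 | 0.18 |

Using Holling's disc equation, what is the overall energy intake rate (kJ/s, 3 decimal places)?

0.705 kJ/s

Energy encountered per unit search time: 0.25×13 + 0.18×14 = 5.77 kJ/s.
Handling time per unit search time: 0.25×5 + 0.18×33 = 7.19.
Rate = 5.77/(1 + 7.19) = 0.7045 kJ/s.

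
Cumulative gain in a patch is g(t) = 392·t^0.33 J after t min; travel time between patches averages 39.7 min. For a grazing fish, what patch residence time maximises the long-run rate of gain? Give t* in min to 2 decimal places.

19.55 min

Maximise g(t)/(T+t): set derivative to zero → g'(t)(T+t) = g(t).
g'(t) = 0.33·392·t^-0.67. Setting 0.33·392·t^-0.67 = 392·t^0.33/(39.7+t) gives 0.33(39.7+t) = t, so 0.67·t = 0.33×39.7.
t* = 0.33×39.7/0.67 = 19.55 min.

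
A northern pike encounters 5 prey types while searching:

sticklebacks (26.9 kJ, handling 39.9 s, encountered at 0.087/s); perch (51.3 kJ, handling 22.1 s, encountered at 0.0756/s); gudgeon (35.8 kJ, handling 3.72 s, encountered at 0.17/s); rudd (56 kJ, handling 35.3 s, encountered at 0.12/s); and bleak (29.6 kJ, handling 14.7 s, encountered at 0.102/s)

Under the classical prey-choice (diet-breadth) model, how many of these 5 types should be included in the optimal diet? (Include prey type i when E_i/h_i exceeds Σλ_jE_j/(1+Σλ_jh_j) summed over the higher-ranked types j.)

E/h in descending order: gudgeon 9.62, perch 2.32, bleak 2.01, rudd 1.59, sticklebacks 0.674 kJ/s. The optimal diet is the largest prefix of this list for which every included type satisfies E_i/h_i > R on the types above it.
Rate on top 1: 3.728. perch: 2.32 < 3.728 → exclude; stop.
Optimal diet: gudgeon — 1 of 5 types.

1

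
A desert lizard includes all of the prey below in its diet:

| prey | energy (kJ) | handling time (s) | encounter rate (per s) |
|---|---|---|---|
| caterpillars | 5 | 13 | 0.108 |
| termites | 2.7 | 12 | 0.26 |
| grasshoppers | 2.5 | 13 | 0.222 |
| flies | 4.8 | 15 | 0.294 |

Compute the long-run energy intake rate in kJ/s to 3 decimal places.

Energy encountered per unit search time: 0.108×5 + 0.26×2.7 + 0.222×2.5 + 0.294×4.8 = 3.208 kJ/s.
Handling time per unit search time: 0.108×13 + 0.26×12 + 0.222×13 + 0.294×15 = 11.82.
Rate = 3.208/(1 + 11.82) = 0.2502 kJ/s.

0.250 kJ/s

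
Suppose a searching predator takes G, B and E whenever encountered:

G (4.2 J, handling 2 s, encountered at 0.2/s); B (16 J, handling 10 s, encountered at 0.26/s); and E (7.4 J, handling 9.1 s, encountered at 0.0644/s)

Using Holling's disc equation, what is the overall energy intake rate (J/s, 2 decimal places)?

1.19 J/s

R = Σλ_iE_i / (1 + Σλ_ih_i)
Numerator: 0.2×4.2 + 0.26×16 + 0.0644×7.4 = 5.477
Denominator: 1 + 0.2×2 + 0.26×10 + 0.0644×9.1 = 4.586
R = 5.477/4.586 = 1.194 J/s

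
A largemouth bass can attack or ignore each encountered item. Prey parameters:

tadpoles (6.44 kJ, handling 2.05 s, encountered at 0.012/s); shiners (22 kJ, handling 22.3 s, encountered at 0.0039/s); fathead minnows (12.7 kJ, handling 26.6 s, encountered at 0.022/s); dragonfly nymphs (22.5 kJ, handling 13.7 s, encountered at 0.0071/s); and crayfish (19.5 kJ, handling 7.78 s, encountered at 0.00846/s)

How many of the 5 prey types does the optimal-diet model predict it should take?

E/h in descending order: tadpoles 3.14, crayfish 2.51, dragonfly nymphs 1.64, shiners 0.987, fathead minnows 0.477 kJ/s. The optimal diet is the largest prefix of this list for which every included type satisfies E_i/h_i > R on the types above it.
Rate on top 1: 0.07542. crayfish: 2.51 > 0.07542 → include.
Rate on top 2: 0.2222. dragonfly nymphs: 1.64 > 0.2222 → include.
Rate on top 3: 0.3385. shiners: 0.987 > 0.3385 → include.
Rate on top 4: 0.3827. fathead minnows: 0.477 > 0.3827 → include.
Optimal diet: tadpoles, crayfish, dragonfly nymphs, shiners, fathead minnows — 5 of 5 types.

5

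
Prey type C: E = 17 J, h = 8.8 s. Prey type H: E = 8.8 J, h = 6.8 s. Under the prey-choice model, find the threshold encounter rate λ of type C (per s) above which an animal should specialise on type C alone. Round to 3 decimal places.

At the threshold, the rate on type C alone equals the profitability of type H: λ·17/(1 + λ·8.8) = 8.8/6.8 = 1.294.
Rearranging, λ(17 − 1.294×8.8) = 1.294, so λ = 1.294/5.612 = 0.2306 per s.

0.231 per s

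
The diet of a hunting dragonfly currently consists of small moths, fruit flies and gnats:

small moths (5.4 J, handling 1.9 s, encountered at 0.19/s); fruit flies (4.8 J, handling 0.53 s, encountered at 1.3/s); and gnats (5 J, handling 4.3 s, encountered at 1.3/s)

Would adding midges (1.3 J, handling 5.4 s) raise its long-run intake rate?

On small moths, fruit flies and gnats alone, R = ΣλE/(1+Σλh) = 13.77/7.64 = 1.802 J/s.
midges: E/h = 1.3/5.4 = 0.2407 J/s.
Since 0.2407 < R, time spent handling midges is better spent searching.

No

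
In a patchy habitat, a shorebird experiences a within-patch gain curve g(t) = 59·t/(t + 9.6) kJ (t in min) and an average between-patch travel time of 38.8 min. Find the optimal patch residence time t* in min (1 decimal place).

19.3 min

Maximise g(t)/(T+t): set derivative to zero → g'(t)(T+t) = g(t).
g'(t) = 59·9.6/(t + 9.6)². Setting 59·9.6/(t+9.6)² = 59t/[(t+9.6)(38.8+t)] gives 9.6(38.8+t) = t(t+9.6), so t² = 9.6×38.8 = 372.5.
t* = √372.5 = 19.3 min.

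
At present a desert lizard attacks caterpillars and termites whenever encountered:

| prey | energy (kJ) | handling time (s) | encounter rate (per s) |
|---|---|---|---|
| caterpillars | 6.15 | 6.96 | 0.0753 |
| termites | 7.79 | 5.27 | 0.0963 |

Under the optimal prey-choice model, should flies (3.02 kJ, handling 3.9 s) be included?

Intake rate on the current diet: R = (0.0753×6.15 + 0.0963×7.79) / (1 + 0.0753×6.96 + 0.0963×5.27) = 1.213/2.032 = 0.5972 kJ/s.
flies: E/h = 3.02/3.9 = 0.7744 kJ/s.
0.7744 > 0.5972, so adding flies raises the average — include it.

Yes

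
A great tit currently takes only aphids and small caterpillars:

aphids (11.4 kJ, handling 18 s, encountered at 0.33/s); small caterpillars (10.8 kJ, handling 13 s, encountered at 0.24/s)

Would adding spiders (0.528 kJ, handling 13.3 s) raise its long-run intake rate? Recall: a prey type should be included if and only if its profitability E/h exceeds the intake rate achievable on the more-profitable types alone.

Intake rate on the current diet: R = (0.33×11.4 + 0.24×10.8) / (1 + 0.33×18 + 0.24×13) = 6.354/10.06 = 0.6316 kJ/s.
Profitability of spiders: 0.528/13.3 = 0.0397 kJ/s.
0.0397 < 0.6316, so adding spiders would lower the average — exclude it.

No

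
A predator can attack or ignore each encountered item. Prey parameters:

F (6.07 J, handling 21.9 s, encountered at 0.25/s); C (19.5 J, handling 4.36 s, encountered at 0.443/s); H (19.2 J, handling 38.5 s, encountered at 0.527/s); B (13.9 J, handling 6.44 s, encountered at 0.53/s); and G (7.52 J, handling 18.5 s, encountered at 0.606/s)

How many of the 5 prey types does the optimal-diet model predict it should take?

1

Rank by E/h (J/s): C 4.47, B 2.16, H 0.499, G 0.406, F 0.277. Include each in turn until the next type's E/h falls below the running intake rate.
Rate on top 1: 2.947. B: 2.16 < 2.947 → exclude; stop.
Optimal diet: C — 1 of 5 types.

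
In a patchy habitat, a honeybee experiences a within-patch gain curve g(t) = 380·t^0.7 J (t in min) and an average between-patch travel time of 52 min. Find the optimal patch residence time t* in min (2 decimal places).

By the marginal value theorem, leave when the instantaneous gain rate g'(t) equals the habitat-wide average g(t)/(T + t).
g'(t) = 0.7·380·t^-0.3. Setting 0.7·380·t^-0.3 = 380·t^0.7/(52+t) gives 0.7(52+t) = t, so 0.30·t = 0.7×52.
t* = 0.7×52/0.30 = 121.3 min.

121.33 min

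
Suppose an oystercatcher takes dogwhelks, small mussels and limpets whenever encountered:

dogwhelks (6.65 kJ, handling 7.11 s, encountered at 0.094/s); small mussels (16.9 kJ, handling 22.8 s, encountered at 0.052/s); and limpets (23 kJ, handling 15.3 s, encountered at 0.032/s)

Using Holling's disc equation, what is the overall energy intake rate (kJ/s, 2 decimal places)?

0.67 kJ/s

R = (0.094×6.65 + 0.052×16.9 + 0.032×23) / (1 + 0.094×7.11 + 0.052×22.8 + 0.032×15.3) = 2.24/3.344 = 0.6699 kJ/s.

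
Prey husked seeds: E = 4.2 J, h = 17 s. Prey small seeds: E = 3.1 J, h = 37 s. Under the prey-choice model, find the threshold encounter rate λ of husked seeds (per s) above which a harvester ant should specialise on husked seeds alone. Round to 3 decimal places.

The zero-one rule: include small seeds iff E₂/h₂ > λE₁/(1+λh₁). Equality gives the switch point.
λE₁h₂ = E₂ + λE₂h₁ ⇒ λ = E₂/(E₁h₂ − E₂h₁) = 3.1/(155.4 − 52.7) = 0.03019 per s.

0.030 per s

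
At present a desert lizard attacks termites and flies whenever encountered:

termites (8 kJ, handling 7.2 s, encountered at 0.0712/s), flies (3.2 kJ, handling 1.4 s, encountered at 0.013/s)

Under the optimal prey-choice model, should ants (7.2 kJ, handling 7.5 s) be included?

Yes

Intake rate on the current diet: R = (0.0712×8 + 0.013×3.2) / (1 + 0.0712×7.2 + 0.013×1.4) = 0.6112/1.531 = 0.3993 kJ/s.
ants: E/h = 7.2/7.5 = 0.96 kJ/s.
Since 0.96 > R, including ants increases the long-run rate.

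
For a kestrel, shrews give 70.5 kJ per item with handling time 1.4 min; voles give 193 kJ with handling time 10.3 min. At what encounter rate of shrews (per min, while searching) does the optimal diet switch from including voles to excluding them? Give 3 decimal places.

Drop voles once their profitability E₂/h₂ falls below the rate achievable on shrews alone: E₂/h₂ = λE₁/(1 + λh₁).
Solve for λ: λE₁h₂ = E₂(1 + λh₁) → λ(E₁h₂ − E₂h₁) = E₂ → λ = E₂/(E₁h₂ − E₂h₁).
λ = 193/(70.5×10.3 − 193×1.4) = 193/456 = 0.4233 per min.

0.423 per min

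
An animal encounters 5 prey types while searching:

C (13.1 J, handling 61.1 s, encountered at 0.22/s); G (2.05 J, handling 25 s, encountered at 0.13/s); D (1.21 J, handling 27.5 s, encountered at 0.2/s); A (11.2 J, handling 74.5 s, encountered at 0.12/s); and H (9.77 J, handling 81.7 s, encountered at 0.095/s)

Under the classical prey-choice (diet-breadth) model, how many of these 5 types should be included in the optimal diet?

1

Profitabilities (E/h, J/s): C 0.214, A 0.15, H 0.12, G 0.082, D 0.044. Add prey in this order while the next type's profitability exceeds the intake rate on those already taken.
Rate on top 1: 0.1996. A: 0.15 < 0.1996 → exclude; stop.
Optimal diet: C — 1 of 5 types.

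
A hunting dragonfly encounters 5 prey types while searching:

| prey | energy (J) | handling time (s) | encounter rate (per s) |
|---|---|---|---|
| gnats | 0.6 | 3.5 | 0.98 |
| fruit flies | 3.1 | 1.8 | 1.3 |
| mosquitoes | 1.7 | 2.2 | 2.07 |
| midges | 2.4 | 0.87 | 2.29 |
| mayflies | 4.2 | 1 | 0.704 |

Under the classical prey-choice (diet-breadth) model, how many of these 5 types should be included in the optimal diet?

Profitabilities (E/h, J/s): mayflies 4.2, midges 2.76, fruit flies 1.72, mosquitoes 0.773, gnats 0.171. Add prey in this order while the next type's profitability exceeds the intake rate on those already taken.
Rate on top 1: 1.735. midges: 2.76 > 1.735 → include.
Rate on top 2: 2.287. fruit flies: 1.72 < 2.287 → exclude; stop.
Optimal diet: mayflies, midges — 2 of 5 types.

2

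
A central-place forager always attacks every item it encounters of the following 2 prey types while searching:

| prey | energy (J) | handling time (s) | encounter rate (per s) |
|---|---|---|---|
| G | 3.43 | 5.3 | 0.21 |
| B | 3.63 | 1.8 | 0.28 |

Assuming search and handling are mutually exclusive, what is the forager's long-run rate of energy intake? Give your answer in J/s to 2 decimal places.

0.66 J/s

R = Σλ_iE_i / (1 + Σλ_ih_i)
Numerator: 0.21×3.43 + 0.28×3.63 = 1.737
Denominator: 1 + 0.21×5.3 + 0.28×1.8 = 2.617
R = 1.737/2.617 = 0.6636 J/s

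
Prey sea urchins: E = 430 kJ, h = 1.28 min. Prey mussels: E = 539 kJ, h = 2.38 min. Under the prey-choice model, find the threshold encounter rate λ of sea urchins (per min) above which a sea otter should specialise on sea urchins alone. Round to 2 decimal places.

At the threshold, the rate on sea urchins alone equals the profitability of mussels: λ·430/(1 + λ·1.28) = 539/2.38 = 226.5.
Rearranging, λ(430 − 226.5×1.28) = 226.5, so λ = 226.5/140.1 = 1.616 per min.

1.62 per min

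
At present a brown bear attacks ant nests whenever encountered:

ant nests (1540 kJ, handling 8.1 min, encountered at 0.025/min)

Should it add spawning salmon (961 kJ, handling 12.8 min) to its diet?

Current rate: (0.025×1540)/(1 + 0.025×8.1) = 32.02 kJ/min.
spawning salmon: E/h = 961/12.8 = 75.08 kJ/min.
Since 75.08 > R, including spawning salmon increases the long-run rate.

Yes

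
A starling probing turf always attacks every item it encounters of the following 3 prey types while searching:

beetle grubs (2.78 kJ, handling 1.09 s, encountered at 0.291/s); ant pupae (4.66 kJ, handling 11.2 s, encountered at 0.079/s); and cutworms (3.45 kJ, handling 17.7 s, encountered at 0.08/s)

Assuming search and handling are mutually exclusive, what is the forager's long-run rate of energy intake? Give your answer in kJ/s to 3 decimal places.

0.402 kJ/s

R = Σλ_iE_i / (1 + Σλ_ih_i)
Numerator: 0.291×2.78 + 0.079×4.66 + 0.08×3.45 = 1.453
Denominator: 1 + 0.291×1.09 + 0.079×11.2 + 0.08×17.7 = 3.618
R = 1.453/3.618 = 0.4016 kJ/s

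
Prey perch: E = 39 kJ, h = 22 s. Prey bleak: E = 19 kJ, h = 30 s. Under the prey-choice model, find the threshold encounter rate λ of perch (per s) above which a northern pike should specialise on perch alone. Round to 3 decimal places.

The zero-one rule: include bleak iff E₂/h₂ > λE₁/(1+λh₁). Equality gives the switch point.
λE₁h₂ = E₂ + λE₂h₁ ⇒ λ = E₂/(E₁h₂ − E₂h₁) = 19/(1170 − 418) = 0.02527 per s.

0.025 per s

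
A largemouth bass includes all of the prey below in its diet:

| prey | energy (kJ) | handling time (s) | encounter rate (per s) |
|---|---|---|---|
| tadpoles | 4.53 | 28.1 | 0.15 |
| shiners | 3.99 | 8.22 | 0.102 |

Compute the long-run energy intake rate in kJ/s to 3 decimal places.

0.179 kJ/s

Energy encountered per unit search time: 0.15×4.53 + 0.102×3.99 = 1.086 kJ/s.
Handling time per unit search time: 0.15×28.1 + 0.102×8.22 = 5.053.
Rate = 1.086/(1 + 5.053) = 0.1795 kJ/s.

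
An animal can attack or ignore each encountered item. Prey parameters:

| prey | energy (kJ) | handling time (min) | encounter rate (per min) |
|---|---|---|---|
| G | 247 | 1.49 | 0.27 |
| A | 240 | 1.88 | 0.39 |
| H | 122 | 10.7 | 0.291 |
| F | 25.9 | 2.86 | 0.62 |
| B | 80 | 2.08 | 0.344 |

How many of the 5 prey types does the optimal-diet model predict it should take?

2

Profitabilities (E/h, kJ/min): G 166, A 128, B 38.5, H 11.4, F 9.06. Add prey in this order while the next type's profitability exceeds the intake rate on those already taken.
Rate on top 1: 47.56. A: 128 > 47.56 → include.
Rate on top 2: 75.06. B: 38.5 < 75.06 → exclude; stop.
Optimal diet: G, A — 2 of 5 types.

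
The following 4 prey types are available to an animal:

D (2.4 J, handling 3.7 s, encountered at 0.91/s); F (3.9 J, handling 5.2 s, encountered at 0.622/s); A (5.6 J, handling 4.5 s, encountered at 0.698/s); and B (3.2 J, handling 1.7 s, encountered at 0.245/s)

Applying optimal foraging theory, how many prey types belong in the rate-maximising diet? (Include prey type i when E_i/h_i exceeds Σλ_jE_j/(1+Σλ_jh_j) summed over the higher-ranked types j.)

2

Rank by E/h (J/s): B 1.88, A 1.24, F 0.75, D 0.649. Include each in turn until the next type's E/h falls below the running intake rate.
Rate on top 1: 0.5535. A: 1.24 > 0.5535 → include.
Rate on top 2: 1.03. F: 0.75 < 1.03 → exclude; stop.
Optimal diet: B, A — 2 of 4 types.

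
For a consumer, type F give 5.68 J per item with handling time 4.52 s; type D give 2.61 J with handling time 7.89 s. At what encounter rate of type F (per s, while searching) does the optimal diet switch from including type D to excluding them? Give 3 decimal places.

The zero-one rule: include type D iff E₂/h₂ > λE₁/(1+λh₁). Equality gives the switch point.
λE₁h₂ = E₂ + λE₂h₁ ⇒ λ = E₂/(E₁h₂ − E₂h₁) = 2.61/(44.82 − 11.8) = 0.07905 per s.

0.079 per s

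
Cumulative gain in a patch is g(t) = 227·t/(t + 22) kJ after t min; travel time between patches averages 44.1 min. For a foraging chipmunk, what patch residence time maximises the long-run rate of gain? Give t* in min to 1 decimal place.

Optimal t* satisfies g'(t*) = g(t*)/(T + t*).
g'(t) = 227·22/(t + 22)². Setting 227·22/(t+22)² = 227t/[(t+22)(44.1+t)] gives 22(44.1+t) = t(t+22), so t² = 22×44.1 = 970.2.
t* = √970.2 = 31.15 min.

31.1 min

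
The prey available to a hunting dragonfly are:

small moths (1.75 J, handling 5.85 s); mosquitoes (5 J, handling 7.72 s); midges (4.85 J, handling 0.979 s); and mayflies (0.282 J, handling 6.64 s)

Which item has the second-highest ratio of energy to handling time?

mosquitoes

In descending order of E/h:
midges: 4.85/0.979 = 4.95 J/s
mosquitoes: 5/7.72 = 0.648 J/s
small moths: 1.75/5.85 = 0.299 J/s
mayflies: 0.282/6.64 = 0.0425 J/s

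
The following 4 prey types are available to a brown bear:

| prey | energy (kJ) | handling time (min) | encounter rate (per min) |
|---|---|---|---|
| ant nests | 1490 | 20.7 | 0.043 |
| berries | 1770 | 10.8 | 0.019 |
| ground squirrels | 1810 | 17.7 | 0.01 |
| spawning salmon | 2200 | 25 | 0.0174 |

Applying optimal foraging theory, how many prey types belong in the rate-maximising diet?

Rank by E/h (kJ/min): berries 164, ground squirrels 102, spawning salmon 88, ant nests 72. Include each in turn until the next type's E/h falls below the running intake rate.
Rate on top 1: 27.9. ground squirrels: 102 > 27.9 → include.
Rate on top 2: 37.43. spawning salmon: 88 > 37.43 → include.
Rate on top 3: 49.53. ant nests: 72 > 49.53 → include.
Optimal diet: berries, ground squirrels, spawning salmon, ant nests — 4 of 4 types.

4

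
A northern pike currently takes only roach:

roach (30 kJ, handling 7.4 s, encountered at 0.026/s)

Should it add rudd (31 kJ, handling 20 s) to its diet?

On roach alone, R = ΣλE/(1+Σλh) = 0.78/1.192 = 0.6541 kJ/s.
Profitability of rudd: 31/20 = 1.55 kJ/s.
1.55 > 0.6541, so adding rudd raises the average — include it.

Yes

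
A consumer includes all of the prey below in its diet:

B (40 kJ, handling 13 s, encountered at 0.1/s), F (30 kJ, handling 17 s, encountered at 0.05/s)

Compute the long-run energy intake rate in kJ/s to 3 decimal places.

R = (0.1×40 + 0.05×30) / (1 + 0.1×13 + 0.05×17) = 5.5/3.15 = 1.746 kJ/s.

1.746 kJ/s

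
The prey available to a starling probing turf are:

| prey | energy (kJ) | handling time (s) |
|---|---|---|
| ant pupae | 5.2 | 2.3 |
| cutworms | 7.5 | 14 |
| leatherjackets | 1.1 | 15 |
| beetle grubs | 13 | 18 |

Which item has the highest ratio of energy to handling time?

ant pupae

In descending order of E/h:
ant pupae: 5.2/2.3 = 2.26 kJ/s
beetle grubs: 13/18 = 0.722 kJ/s
cutworms: 7.5/14 = 0.536 kJ/s
leatherjackets: 1.1/15 = 0.0733 kJ/s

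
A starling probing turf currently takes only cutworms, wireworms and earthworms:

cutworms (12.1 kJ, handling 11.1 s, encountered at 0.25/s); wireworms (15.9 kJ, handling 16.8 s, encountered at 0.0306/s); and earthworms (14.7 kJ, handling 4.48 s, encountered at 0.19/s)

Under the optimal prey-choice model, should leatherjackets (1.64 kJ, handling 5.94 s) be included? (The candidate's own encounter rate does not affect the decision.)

On cutworms, wireworms and earthworms alone, R = ΣλE/(1+Σλh) = 6.305/5.14 = 1.226 kJ/s.
leatherjackets: E/h = 1.64/5.94 = 0.2761 kJ/s.
Since 0.2761 < R, time spent handling leatherjackets is better spent searching.

No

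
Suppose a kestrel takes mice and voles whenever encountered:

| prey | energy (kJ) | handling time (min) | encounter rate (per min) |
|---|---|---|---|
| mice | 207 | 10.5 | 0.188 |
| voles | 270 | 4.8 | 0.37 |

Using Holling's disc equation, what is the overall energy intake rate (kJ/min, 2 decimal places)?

R = (0.188×207 + 0.37×270) / (1 + 0.188×10.5 + 0.37×4.8) = 138.8/4.75 = 29.22 kJ/min.

29.22 kJ/min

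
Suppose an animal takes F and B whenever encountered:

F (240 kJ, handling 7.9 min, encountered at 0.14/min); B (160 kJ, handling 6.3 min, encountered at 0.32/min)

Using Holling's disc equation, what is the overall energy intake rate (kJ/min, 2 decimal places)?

20.57 kJ/min

Energy encountered per unit search time: 0.14×240 + 0.32×160 = 84.8 kJ/min.
Handling time per unit search time: 0.14×7.9 + 0.32×6.3 = 3.122.
Rate = 84.8/(1 + 3.122) = 20.57 kJ/min.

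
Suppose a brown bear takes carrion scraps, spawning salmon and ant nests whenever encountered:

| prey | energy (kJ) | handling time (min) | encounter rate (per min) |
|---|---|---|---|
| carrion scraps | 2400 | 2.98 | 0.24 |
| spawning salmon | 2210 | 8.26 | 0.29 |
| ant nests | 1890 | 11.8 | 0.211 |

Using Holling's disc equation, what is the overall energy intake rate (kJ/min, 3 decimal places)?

Energy encountered per unit search time: 0.24×2400 + 0.29×2210 + 0.211×1890 = 1616 kJ/min.
Handling time per unit search time: 0.24×2.98 + 0.29×8.26 + 0.211×11.8 = 5.6.
Rate = 1616/(1 + 5.6) = 244.8 kJ/min.

244.787 kJ/min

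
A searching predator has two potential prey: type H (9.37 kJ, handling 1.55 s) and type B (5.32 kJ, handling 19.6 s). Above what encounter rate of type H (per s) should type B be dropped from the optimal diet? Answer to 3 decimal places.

0.030 per s

The zero-one rule: include type B iff E₂/h₂ > λE₁/(1+λh₁). Equality gives the switch point.
λE₁h₂ = E₂ + λE₂h₁ ⇒ λ = E₂/(E₁h₂ − E₂h₁) = 5.32/(183.7 − 8.246) = 0.03033 per s.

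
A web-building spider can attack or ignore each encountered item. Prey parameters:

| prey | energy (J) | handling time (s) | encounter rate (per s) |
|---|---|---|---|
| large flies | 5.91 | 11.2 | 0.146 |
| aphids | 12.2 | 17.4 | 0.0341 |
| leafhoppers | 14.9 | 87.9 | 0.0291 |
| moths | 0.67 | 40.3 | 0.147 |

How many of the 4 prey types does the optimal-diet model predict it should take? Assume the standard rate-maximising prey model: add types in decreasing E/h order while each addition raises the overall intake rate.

2

E/h in descending order: aphids 0.701, large flies 0.528, leafhoppers 0.17, moths 0.0166 J/s. The optimal diet is the largest prefix of this list for which every included type satisfies E_i/h_i > R on the types above it.
Rate on top 1: 0.2611. large flies: 0.528 > 0.2611 → include.
Rate on top 2: 0.3961. leafhoppers: 0.17 < 0.3961 → exclude; stop.
Optimal diet: aphids, large flies — 2 of 4 types.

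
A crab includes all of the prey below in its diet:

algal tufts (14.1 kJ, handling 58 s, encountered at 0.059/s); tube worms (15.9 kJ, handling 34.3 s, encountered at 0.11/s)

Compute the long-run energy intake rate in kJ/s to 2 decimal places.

0.31 kJ/s

R = Σλ_iE_i / (1 + Σλ_ih_i)
Numerator: 0.059×14.1 + 0.11×15.9 = 2.581
Denominator: 1 + 0.059×58 + 0.11×34.3 = 8.195
R = 2.581/8.195 = 0.3149 kJ/s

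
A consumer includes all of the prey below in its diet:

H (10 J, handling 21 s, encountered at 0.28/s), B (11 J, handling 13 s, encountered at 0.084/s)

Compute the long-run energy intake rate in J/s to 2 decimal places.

R = Σλ_iE_i / (1 + Σλ_ih_i)
Numerator: 0.28×10 + 0.084×11 = 3.724
Denominator: 1 + 0.28×21 + 0.084×13 = 7.972
R = 3.724/7.972 = 0.4671 J/s

0.47 J/s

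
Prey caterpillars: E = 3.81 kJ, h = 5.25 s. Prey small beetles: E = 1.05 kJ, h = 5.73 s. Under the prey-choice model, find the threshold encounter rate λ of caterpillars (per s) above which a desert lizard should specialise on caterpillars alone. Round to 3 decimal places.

At the threshold, the rate on caterpillars alone equals the profitability of small beetles: λ·3.81/(1 + λ·5.25) = 1.05/5.73 = 0.1832.
Rearranging, λ(3.81 − 0.1832×5.25) = 0.1832, so λ = 0.1832/2.848 = 0.06434 per s.

0.064 per s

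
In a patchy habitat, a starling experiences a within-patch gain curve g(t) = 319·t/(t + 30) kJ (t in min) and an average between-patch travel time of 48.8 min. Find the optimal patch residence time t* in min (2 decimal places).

By the marginal value theorem, leave when the instantaneous gain rate g'(t) equals the habitat-wide average g(t)/(T + t).
g'(t) = 319·30/(t + 30)². Setting 319·30/(t+30)² = 319t/[(t+30)(48.8+t)] gives 30(48.8+t) = t(t+30), so t² = 30×48.8 = 1464.
t* = √1464 = 38.26 min.

38.26 min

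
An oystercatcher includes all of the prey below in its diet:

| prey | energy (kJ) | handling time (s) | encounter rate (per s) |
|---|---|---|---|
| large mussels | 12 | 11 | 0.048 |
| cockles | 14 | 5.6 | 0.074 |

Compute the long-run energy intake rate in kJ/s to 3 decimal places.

Energy encountered per unit search time: 0.048×12 + 0.074×14 = 1.612 kJ/s.
Handling time per unit search time: 0.048×11 + 0.074×5.6 = 0.9424.
Rate = 1.612/(1 + 0.9424) = 0.8299 kJ/s.

0.830 kJ/s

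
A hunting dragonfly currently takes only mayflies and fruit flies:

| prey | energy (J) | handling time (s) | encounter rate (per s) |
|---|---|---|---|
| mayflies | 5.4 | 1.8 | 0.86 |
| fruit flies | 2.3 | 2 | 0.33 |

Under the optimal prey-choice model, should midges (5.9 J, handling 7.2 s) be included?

No

Intake rate on the current diet: R = (0.86×5.4 + 0.33×2.3) / (1 + 0.86×1.8 + 0.33×2) = 5.403/3.208 = 1.684 J/s.
midges: E/h = 5.9/7.2 = 0.8194 J/s.
Since 0.8194 < R, time spent handling midges is better spent searching.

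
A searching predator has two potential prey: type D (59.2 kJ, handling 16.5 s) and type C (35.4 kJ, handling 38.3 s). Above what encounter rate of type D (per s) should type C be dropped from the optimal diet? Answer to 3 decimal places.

At the threshold, the rate on type D alone equals the profitability of type C: λ·59.2/(1 + λ·16.5) = 35.4/38.3 = 0.9243.
Rearranging, λ(59.2 − 0.9243×16.5) = 0.9243, so λ = 0.9243/43.95 = 0.02103 per s.

0.021 per s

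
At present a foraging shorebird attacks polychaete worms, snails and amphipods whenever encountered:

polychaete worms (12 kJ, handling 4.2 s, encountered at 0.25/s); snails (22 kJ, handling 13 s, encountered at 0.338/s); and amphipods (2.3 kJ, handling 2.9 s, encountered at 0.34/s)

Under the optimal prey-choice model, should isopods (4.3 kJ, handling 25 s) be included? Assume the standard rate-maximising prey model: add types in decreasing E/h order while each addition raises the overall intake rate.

No

Intake rate on the current diet: R = (0.25×12 + 0.338×22 + 0.34×2.3) / (1 + 0.25×4.2 + 0.338×13 + 0.34×2.9) = 11.22/7.43 = 1.51 kJ/s.
Profitability of isopods: 4.3/25 = 0.172 kJ/s.
0.172 < 1.51, so adding isopods would lower the average — exclude it.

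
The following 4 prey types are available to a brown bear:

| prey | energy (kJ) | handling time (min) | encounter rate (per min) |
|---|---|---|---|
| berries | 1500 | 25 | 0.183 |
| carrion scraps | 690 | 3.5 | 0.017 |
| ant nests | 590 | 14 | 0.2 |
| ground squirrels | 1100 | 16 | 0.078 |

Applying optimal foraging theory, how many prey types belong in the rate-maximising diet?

Profitabilities (E/h, kJ/min): carrion scraps 197, ground squirrels 68.8, berries 60, ant nests 42.1. Add prey in this order while the next type's profitability exceeds the intake rate on those already taken.
Rate on top 1: 11.07. ground squirrels: 68.8 > 11.07 → include.
Rate on top 2: 42.27. berries: 60 > 42.27 → include.
Rate on top 3: 54.05. ant nests: 42.1 < 54.05 → exclude; stop.
Optimal diet: carrion scraps, ground squirrels, berries — 3 of 4 types.

3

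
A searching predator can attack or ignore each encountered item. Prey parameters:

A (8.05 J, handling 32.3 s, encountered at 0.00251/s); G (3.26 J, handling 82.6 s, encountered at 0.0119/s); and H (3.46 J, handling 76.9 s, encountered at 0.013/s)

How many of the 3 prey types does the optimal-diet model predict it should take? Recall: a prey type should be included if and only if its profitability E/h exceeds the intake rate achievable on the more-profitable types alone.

3

E/h in descending order: A 0.249, H 0.045, G 0.0395 J/s. The optimal diet is the largest prefix of this list for which every included type satisfies E_i/h_i > R on the types above it.
Rate on top 1: 0.01869. H: 0.045 > 0.01869 → include.
Rate on top 2: 0.03133. G: 0.0395 > 0.03133 → include.
Optimal diet: A, H, G — 3 of 3 types.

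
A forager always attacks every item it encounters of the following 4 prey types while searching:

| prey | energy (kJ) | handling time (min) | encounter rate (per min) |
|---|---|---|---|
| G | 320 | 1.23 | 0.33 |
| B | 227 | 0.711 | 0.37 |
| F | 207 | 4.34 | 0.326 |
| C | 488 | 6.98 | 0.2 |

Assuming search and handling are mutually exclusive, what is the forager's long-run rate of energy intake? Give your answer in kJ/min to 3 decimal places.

R = (0.33×320 + 0.37×227 + 0.326×207 + 0.2×488) / (1 + 0.33×1.23 + 0.37×0.711 + 0.326×4.34 + 0.2×6.98) = 354.7/4.48 = 79.17 kJ/min.

79.171 kJ/min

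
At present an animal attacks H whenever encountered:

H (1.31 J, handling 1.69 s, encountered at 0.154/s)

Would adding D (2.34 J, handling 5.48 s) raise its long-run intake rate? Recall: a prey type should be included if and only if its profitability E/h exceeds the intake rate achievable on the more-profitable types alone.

Yes

On H alone, R = ΣλE/(1+Σλh) = 0.2017/1.26 = 0.1601 J/s.
D: E/h = 2.34/5.48 = 0.427 J/s.
0.427 > 0.1601, so adding D raises the average — include it.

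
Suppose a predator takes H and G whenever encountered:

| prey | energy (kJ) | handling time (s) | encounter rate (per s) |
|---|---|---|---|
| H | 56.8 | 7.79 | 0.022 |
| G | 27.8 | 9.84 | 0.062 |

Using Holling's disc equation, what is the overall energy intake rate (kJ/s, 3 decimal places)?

Energy encountered per unit search time: 0.022×56.8 + 0.062×27.8 = 2.973 kJ/s.
Handling time per unit search time: 0.022×7.79 + 0.062×9.84 = 0.7815.
Rate = 2.973/(1 + 0.7815) = 1.669 kJ/s.

1.669 kJ/s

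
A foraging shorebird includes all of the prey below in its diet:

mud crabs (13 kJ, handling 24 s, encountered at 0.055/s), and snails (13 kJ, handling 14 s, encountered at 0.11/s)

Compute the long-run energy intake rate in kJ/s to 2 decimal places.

Energy encountered per unit search time: 0.055×13 + 0.11×13 = 2.145 kJ/s.
Handling time per unit search time: 0.055×24 + 0.11×14 = 2.86.
Rate = 2.145/(1 + 2.86) = 0.5557 kJ/s.

0.56 kJ/s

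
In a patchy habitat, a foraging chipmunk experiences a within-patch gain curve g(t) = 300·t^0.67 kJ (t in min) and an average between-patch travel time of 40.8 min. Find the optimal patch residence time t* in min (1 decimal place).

82.8 min

By the marginal value theorem, leave when the instantaneous gain rate g'(t) equals the habitat-wide average g(t)/(T + t).
g'(t) = 0.67·300·t^-0.33. Setting 0.67·300·t^-0.33 = 300·t^0.67/(40.8+t) gives 0.67(40.8+t) = t, so 0.33·t = 0.67×40.8.
t* = 0.67×40.8/0.33 = 82.84 min.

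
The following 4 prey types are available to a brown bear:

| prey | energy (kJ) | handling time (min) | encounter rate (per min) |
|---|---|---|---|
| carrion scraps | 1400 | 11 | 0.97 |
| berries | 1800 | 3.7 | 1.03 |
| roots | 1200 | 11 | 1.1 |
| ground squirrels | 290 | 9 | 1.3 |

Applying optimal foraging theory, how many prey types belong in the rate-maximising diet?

Profitabilities (E/h, kJ/min): berries 486, carrion scraps 127, roots 109, ground squirrels 32.2. Add prey in this order while the next type's profitability exceeds the intake rate on those already taken.
Rate on top 1: 385.4. carrion scraps: 127 < 385.4 → exclude; stop.
Optimal diet: berries — 1 of 4 types.

1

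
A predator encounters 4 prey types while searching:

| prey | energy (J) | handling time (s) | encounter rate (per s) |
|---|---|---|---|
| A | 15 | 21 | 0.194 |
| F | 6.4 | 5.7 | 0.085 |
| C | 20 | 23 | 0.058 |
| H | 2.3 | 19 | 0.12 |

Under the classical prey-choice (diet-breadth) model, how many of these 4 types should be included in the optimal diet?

Rank by E/h (J/s): F 1.12, C 0.87, A 0.714, H 0.121. Include each in turn until the next type's E/h falls below the running intake rate.
Rate on top 1: 0.3665. C: 0.87 > 0.3665 → include.
Rate on top 2: 0.6046. A: 0.714 > 0.6046 → include.
Rate on top 3: 0.6694. H: 0.121 < 0.6694 → exclude; stop.
Optimal diet: F, C, A — 3 of 4 types.

3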